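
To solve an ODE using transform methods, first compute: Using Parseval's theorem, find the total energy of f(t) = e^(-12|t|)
Parseval's theorem: E = integral |f(t)|^2 dt = (1/2pi) integral |F(omega)|^2 domega
E = integral_{-inf}^{inf} e^(-24|t|) dt = 2*integral_0^inf e^(-24t) dt = 2/(2*12) = 1/12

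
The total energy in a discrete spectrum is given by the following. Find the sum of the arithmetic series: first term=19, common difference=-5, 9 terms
Last term: a_n = 19 + (9 - 1)·-5 = -21
Sum = n(a_1 + a_n)/2 = 9(19 + (-21))/2 = -9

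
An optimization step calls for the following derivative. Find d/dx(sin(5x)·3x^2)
Product rule: (fg)' = f'g+fg'
f = sin(5x), f' = 5·cos(5x)
g = 3x^2, g' = 6x

Answer: 15·cos(5x)·x^2+6·sin(5x)·x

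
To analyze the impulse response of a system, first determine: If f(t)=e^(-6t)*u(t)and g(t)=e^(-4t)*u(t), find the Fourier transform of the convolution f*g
By the convolution theorem: F{f*g} = F(omega)*G(omega)
F(omega) = 1/(6+j*omega), G(omega) = 1/(4+j*omega)
F{f*g} = 1/((6+j*omega)(4+j*omega))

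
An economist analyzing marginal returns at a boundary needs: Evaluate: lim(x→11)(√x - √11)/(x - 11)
Multiply by conjugate (√x+√11)/(√x+√11):
=(x - 11)/((x - 11)(√x+√11))=1/(√x+√11)
As x → 11: 1/(2√11)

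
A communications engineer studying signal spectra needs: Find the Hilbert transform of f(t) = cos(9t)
The Hilbert transform shifts each frequency component by -pi/2.
H{cos(wt)} = sin(wt)
With w = 9: H{cos(9t)} = sin(9t)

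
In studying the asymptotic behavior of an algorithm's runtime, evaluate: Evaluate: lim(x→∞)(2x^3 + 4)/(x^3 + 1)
Divide numerator and denominator by x^3:
lim (2+4/x^3)/(1+1/x^3)=2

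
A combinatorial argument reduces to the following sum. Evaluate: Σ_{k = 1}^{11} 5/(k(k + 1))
Partial fractions: 5/(k(k + 1))=5/k - 5/(k + 1)
Telescoping sum: 5(1 - 1/12)=5·11/12

Answer: 55/12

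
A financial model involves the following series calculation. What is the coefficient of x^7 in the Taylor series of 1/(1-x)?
1/(1-x) = Σ x^n for |x|<1
All coefficients are 1

Answer: 1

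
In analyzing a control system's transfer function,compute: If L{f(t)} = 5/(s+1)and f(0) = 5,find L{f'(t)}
L{f'(t)} = s·F(s) - f(0) = 5s/(s + 1) - 5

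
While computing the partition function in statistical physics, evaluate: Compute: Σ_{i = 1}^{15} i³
Using formula: Σ i^3 = [n(n+1)/2]² = [15·16/2]² = 14400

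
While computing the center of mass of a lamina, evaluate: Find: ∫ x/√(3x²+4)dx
Let u=3x² + 4, du=6x dx
∫ (1/6)·u^(-1/2) du=√u/3 + C

Answer: √(3x² + 4)/3 + C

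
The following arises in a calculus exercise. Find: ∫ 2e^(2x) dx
Since d/dx[e^(2x)]=2e^(2x), we get 1 e^(2x)+C

Answer: e^(2x)+C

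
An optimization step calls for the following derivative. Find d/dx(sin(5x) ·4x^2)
Product rule: (fg)'=f'g+fg'
f=sin(5x), f'=5·cos(5x)
g=4x^2, g'=8x

Answer: 20·cos(5x)·x^2+8·sin(5x)·x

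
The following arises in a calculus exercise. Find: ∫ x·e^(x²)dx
Let u=x², du=2x dx
∫ (1/2)e^u du=e^u/2+C

Answer: e^(x²)/2+C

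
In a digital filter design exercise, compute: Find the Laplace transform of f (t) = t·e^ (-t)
L{t·e^(at)}=1/(s-a)²
L{t·e^(-t)}=1/(s + 1)²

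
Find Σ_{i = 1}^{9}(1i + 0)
= 1·Σ i + 0·9 = 1·45 + 0 = 45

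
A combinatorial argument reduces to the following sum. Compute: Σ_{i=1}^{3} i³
Using formula: Σ i^3=[n(n + 1)/2]²=[3·4/2]²=36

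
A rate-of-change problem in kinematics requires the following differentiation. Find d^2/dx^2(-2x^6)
Apply power rule 2 times:
d^1: -12x^5
d^2: -60x^4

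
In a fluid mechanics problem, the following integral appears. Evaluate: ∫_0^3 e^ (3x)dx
Antiderivative: (1/3)e^(3x)
Evaluate: (1/3)(e^9 - 1)

Answer: (e^9 - 1)/3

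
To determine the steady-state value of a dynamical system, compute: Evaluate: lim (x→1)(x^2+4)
Polynomial is continuous, so substitute x=1:
1·1^2 + 4=5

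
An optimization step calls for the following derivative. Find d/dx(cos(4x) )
Chain rule: d/dx[cos(u)]=-sin(u)·u' where u=4x
u'=4

Answer: -4·sin(4x)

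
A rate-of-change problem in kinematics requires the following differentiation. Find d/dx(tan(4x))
Chain rule: d/dx[tan(u)] = sec²(u)·u' where u = 4x
u' = 4

Answer: 4·sec²(4x)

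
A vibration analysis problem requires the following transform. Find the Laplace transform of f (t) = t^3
L{t^n}=n!/s^(n + 1)
L{t^3}=3!/s^4=6/s^4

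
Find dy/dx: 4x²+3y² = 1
Differentiate: 8x + 6y·(dy/dx) = 0
dy/dx = -8x/(6y) = -(4/3)·(x/y)

Answer: dy/dx = -(4/3)·(x/y)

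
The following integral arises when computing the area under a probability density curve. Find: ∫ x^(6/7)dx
Power rule: ∫ x^(6/7) dx=x^(13/7)/(13/7) + C

Answer: (7/13)·x^(13/7) + C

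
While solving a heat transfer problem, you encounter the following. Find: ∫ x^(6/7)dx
Power rule: ∫ x^(6/7) dx = x^(13/7)/(13/7) + C

Answer: (7/13)·x^(13/7) + C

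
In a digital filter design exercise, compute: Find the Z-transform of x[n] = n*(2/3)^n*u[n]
Using the property Z{n*a^n*u[n]}=az/(z-a)^2
With a=2/3: X(z)=(2/3)z/(z - 2/3)^2, |z| > 2/3

Answer: (2/3)z/(z - 2/3)^2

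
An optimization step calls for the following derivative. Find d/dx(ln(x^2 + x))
Chain rule: d/dx[ln(u)] = u'/u where u = x^2 + x
u' = 2x + 1

Answer: (2x + 1)/(x^2 + x)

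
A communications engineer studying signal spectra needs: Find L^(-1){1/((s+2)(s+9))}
Partial fractions: 1/((s+2)(s+9)) = A/(s+2)+B/(s+9)
Cover-up: A = 1/(s+9)|_{s = -2} = 1/7; B = 1/(s+2)|_{s = -9} = -1/7
L^(-1) = (1/7)e^(-2t) - (1/7)e^(-9t)

Answer: (1/7)(e^(-2t) - e^(-9t))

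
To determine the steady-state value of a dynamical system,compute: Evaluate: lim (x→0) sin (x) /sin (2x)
sin(u) ≈ u for small u:
sin(x)/sin(2x) ≈ x/(2x)=1/2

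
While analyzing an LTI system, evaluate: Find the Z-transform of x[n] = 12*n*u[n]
Z{n * u[n]} = z/(z-1)^2
By linearity: Z{12 * n * u[n]} = 12z/(z-1)^2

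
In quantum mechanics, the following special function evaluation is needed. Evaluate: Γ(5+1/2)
Γ(n+1/2)=(2n)!√π/(4^n·n!)
=3628800√π/(1024·120)=(945/32)·√π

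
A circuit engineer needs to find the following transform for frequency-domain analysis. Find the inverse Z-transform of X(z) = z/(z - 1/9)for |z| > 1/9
Standard pair: z/(z-a) <-> a^n * u[n] for causal signals
With a = 1/9: x[n] = (1/9)^n * u[n]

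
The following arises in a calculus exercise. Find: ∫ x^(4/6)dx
Power rule: ∫ x^(2/3) dx=x^(5/3)/(5/3)+C

Answer: (3/5)·x^(5/3)+C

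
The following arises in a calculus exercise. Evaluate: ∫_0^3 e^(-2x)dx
Antiderivative: (1/(-2))e^(-2x)
Evaluate: (1/(-2))(e^-6 - 1)

Answer: (e^-6 - 1)/(-2)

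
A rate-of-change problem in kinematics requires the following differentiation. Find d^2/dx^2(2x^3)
Apply power rule 2 times:
d^1: 6x^2
d^2: 12x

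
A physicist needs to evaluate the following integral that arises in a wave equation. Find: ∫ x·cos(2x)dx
By parts: u=x, dv=cos(2x) dx
du=dx, v=sin(2x)/2
=x·sin(2x)/2 + cos(2x)/2² + C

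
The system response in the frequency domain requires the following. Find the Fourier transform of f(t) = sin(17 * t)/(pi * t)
sin(W * t)/(pi * t)=(W/pi) * sinc(W * t/pi) is the impulse response of the ideal low-pass filter with cutoff W (here W=17).
Its Fourier transform is a rectangular function:
F(omega)=1 for |omega| < 17, 0 otherwise

Answer: rect(omega/34) [i.e., 1 for |omega| < 17, 0 otherwise]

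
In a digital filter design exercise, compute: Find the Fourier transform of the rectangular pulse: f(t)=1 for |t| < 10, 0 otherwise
F(omega) = integral from -10 to 10 of e^(-j * omega * t) dt
= 2 * sin(10 * omega)/omega = 20 * sinc(10 * omega/pi)

Answer: 2 * sin(10 * omega)/omega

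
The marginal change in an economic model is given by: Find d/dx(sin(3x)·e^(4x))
Product rule: (fg)' = f'g + fg'
f = sin(3x), f' = 3·cos(3x)
g = e^(4x), g' = 4·e^(4x)

Answer: 3·cos(3x)·e^(4x) + 4·sin(3x)·e^(4x)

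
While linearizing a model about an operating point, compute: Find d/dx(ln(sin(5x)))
Chain rule: d/dx[ln(u)]=u'/u where u=sin(5x)
u'=5cos(5x)

Answer: (5cos(5x))/(sin(5x))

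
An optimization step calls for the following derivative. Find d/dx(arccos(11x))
d/dx[arccos(u)]=-u'/√(1-u²), u=11x, u'=11

Answer: -11/√(1 - 121x²)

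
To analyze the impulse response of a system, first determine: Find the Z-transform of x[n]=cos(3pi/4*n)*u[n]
Z{cos(w0 * n) * u[n]}=z(z - cos(w0))/(z^2-2z * cos(w0)+1)
With w0=3pi/4: X(z)=z(z - cos(3pi/4))/(z^2-2z * cos(3pi/4)+1)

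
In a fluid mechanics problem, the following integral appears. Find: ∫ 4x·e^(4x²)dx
Let u=4x², du=8x dx
∫ (1/2)e^u du=e^u/2 + C

Answer: e^(4x²)/2 + C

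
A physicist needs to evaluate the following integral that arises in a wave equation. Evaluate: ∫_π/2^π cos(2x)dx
Antiderivative: sin(2x)/2
Evaluate at bounds: [sin(2·π)/2] - [sin(2·π/2)/2]
=((0) - (0))/2=0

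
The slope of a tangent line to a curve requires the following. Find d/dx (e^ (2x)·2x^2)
Product rule: (fg)' = f'g+fg'
f = e^(2x), f' = 2·e^(2x)
g = 2x^2, g' = 4x

Answer: 4·e^(2x)·x^2+4·e^(2x)·x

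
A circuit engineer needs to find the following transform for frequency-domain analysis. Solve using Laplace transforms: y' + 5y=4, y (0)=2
Take L of both sides: sY(s) - 2 + 5Y(s) = 4/s
Y(s)(s + 5) = 4/s + 2
Y(s) = 4/(s(s + 5)) + 2/(s + 5)
Partial fractions: 4/(s(s + 5)) = (4/5)/s - (4/5)/(s + 5)
So Y(s) = (4/5)/s + (6/5)/(s + 5)
Inverse transform (L^(-1){1/s} = 1, L^(-1){1/(s + 5)} = e^(-5t)):

Answer: y(t) = 4/5 + (6/5)·e^(-5t)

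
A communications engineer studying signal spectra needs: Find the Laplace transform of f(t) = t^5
L{t^n}=n!/s^(n + 1)
L{t^5}=5!/s^6=120/s^6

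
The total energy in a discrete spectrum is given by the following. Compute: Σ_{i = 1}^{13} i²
Using formula: Σ i^2=n(n+1)(2n+1)/6=13·14·27/6=819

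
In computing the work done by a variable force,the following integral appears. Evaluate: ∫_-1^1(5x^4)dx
Step 1: Find antiderivative F(x) = x^5
Step 2: F(1) - F(-1) = 1 - (-1) = 2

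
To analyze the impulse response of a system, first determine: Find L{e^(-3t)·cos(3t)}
First shifting: L{e^(at)f(t)} = F(s-a)
L{cos(3t)} = s/(s²+9)
Shift: (s+3)/((s+3)²+9)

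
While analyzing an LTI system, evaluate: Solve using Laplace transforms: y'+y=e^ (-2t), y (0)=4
Take L: sY - 4+Y=1/(s+2)
Y(s+1)=1/(s+2)+4
Y=1/((s+2)(s+1))+4/(s+1)
Partial fractions: 1/((s+2)(s+1))=-1/(s+2)+1/(s+1)
So Y=-1/(s+2)+5/(s+1)
Inverse Laplace transform (L^(-1){1/(s+2)}=e^(-2t), L^(-1){1/(s+1)}=e^(-t)):

Answer: y(t)=-1·e^(-2t)+5·e^(-t)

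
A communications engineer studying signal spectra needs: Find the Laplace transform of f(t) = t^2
L{t^n}=n!/s^(n + 1)
L{t^2}=2!/s^3=2/s^3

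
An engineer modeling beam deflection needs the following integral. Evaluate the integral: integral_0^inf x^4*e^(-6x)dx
This is a Gamma integral. Substitute u = 6x (du = 6 dx):
integral_0^inf x^4*e^(-6x) dx = (1/6^5) integral_0^inf u^4*e^(-u) du
= Gamma(5)/6^5 = 4!/6^5 = 24/7776

Answer: 1/324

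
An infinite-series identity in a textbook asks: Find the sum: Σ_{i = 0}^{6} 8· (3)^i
Geometric series: S = a(1 - r^n)/(1 - r)
a = 8, r = 3, n = 7
S = 8(1-2187)/-2 = 8744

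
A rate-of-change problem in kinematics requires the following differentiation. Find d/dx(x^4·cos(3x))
Product rule: (fg)' = f'g+fg'
f = x^4, f' = 4x^3
g = cos(3x), g' = -3·sin(3x)

Answer: 4x^3·cos(3x)-3x^4·sin(3x)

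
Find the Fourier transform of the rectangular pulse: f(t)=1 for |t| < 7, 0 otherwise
F(omega)=integral from -7 to 7 of e^(-j*omega*t) dt
=2*sin(7*omega)/omega=14*sinc(7*omega/pi)

Answer: 2*sin(7*omega)/omega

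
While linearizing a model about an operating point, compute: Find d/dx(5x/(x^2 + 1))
Quotient rule: (f/g)'=(f'g - fg')/g²
f=5x, f'=5
g=x^2 + 1, g'=2x

Answer: (5·(x^2 + 1) - 10x^2)/(x^2 + 1)²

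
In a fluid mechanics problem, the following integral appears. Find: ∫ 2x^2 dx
Using power rule: ∫ 2x^2 dx = 2/3 x^3+C = (2/3)x^3+C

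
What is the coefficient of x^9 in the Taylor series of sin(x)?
sin(x) = Σ (-1)^k x^(2k + 1)/(2k + 1)!
For x^9: (-1)^4/9! = 1/362880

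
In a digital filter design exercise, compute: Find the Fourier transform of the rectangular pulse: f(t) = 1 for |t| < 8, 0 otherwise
F(omega)=integral from -8 to 8 of e^(-j * omega * t) dt
=2 * sin(8 * omega)/omega=16 * sinc(8 * omega/pi)

Answer: 2 * sin(8 * omega)/omega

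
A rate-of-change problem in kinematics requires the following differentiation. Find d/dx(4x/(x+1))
Quotient rule: (f/g)'=(f'g - fg')/g²
f=4x, f'=4
g=x + 1, g'=1

Answer: (4·(x + 1) - 4x)/(x + 1)²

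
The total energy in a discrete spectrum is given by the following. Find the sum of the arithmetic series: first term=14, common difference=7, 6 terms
Last term: a_n=14 + (6 - 1)·7=49
Sum=n(a_1 + a_n)/2=6(14 + 49)/2=189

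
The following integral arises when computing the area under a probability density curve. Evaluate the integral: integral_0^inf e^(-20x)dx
integral_0^inf e^(-20x) dx=[-1/20*e^(-20x)]_0^inf
=0 - (-1/20)=1/20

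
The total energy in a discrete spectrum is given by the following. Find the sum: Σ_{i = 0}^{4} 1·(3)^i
Geometric series: S = a(1 - r^n)/(1 - r)
a = 1, r = 3, n = 5
S = 1(1 - 243)/-2 = 121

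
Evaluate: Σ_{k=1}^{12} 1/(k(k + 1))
Partial fractions: 1/(k(k+1))=1/k - 1/(k+1)
Telescoping sum: 1(1-1/13)=1·12/13

Answer: 12/13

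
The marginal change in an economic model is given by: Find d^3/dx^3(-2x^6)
Apply power rule 3 times:
d^1: -12x^5
d^2: -60x^4
d^3: -240x^3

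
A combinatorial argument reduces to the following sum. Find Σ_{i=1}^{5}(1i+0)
=1·Σ i + 0·5=1·15 + 0=15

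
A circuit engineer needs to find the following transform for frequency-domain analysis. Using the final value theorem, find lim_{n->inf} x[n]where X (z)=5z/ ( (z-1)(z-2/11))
Final value theorem: lim x[n]=lim_{z->1} (z-1) * X(z)
(z-1) * X(z)=5z/(z-2/11)
As z->1: 5/(1 - 2/11)=5/(9/11)=55/9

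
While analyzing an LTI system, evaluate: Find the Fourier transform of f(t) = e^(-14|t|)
Using the standard pair: F{e^(-a|t|)}=2a/(a^2+omega^2)
With a=14: F(omega)=28/(196+omega^2)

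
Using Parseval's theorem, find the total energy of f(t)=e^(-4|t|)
Parseval's theorem: E = integral |f(t)|^2 dt = (1/2pi) integral |F(omega)|^2 domega
E = integral_{-inf}^{inf} e^(-8|t|) dt = 2*integral_0^inf e^(-8t) dt = 2/(2*4) = 1/4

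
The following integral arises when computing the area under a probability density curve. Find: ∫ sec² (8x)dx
Since d/dx[tan(8x)] = 8sec²(8x), integral = tan(8x)/8+C

Answer: (1/8)tan(8x)+C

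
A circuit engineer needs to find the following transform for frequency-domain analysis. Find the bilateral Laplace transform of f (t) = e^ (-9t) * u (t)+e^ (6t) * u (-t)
For e^(-9t) * u(t): L=1/(s+9), Re(s) > -9
For e^(6t) * u(-t): L=-1/(s-6), Re(s) < 6
Combined: F(s)=1/(s+9)-1/(s-6), -9 < Re(s) < 6

Answer: 1/(s+9)-1/(s-6), ROC: -9 < Re(s) < 6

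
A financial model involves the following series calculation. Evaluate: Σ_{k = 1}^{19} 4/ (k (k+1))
Partial fractions: 4/(k(k+1))=4/k - 4/(k+1)
Telescoping sum: 4(1-1/20)=4·19/20

Answer: 19/5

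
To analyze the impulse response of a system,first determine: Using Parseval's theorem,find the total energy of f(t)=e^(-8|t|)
Parseval's theorem: E=integral |f(t)|^2 dt=(1/2pi) integral |F(omega)|^2 domega
E=integral_{-inf}^{inf} e^(-16|t|) dt=2*integral_0^inf e^(-16t) dt=2/(2*8)=1/8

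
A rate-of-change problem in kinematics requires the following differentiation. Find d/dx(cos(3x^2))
Chain rule: d/dx[cos(u)] = -sin(u)·u' where u = 3x^2
u' = 6x

Answer: -6x·sin(3x^2)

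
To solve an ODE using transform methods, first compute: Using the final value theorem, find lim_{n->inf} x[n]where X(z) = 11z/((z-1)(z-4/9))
Final value theorem: lim x[n]=lim_{z->1} (z-1) * X(z)
(z-1) * X(z)=11z/(z-4/9)
As z->1: 11/(1 - 4/9)=11/(5/9)=99/5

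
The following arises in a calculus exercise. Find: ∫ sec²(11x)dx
Since d/dx[tan(11x)] = 11sec²(11x), integral = tan(11x)/11 + C

Answer: (1/11)tan(11x) + C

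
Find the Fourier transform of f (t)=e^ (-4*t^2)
The Fourier transform of a Gaussian e^(-a * t^2) is sqrt(pi/a) * e^(-omega^2/(4a)).
With a=4: F(omega)=sqrt(pi)/2 * e^(-omega^2/16)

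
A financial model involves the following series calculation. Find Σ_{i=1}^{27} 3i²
=3·n(n + 1)(2n + 1)/6=3·27·28·55/6=20790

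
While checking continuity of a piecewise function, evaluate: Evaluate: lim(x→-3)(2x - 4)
Polynomial is continuous, so substitute x=-3:
2·(-3)-4=-10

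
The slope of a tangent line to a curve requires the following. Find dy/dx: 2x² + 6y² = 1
Differentiate: 4x+12y·(dy/dx)=0
dy/dx=-4x/(12y)=-(1/3)·(x/y)

Answer: dy/dx=-(1/3)·(x/y)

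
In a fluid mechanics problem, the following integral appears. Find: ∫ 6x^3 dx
Using power rule: ∫ 6x^3 dx = 6/4 x^4+C = (3/2)x^4+C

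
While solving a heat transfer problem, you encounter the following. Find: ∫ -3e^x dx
Since d/dx[e^x] = + e^x, we get -3e^x + C

Answer: -3e^x + C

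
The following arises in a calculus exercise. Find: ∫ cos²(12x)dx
Using identity cos²(u) = (1 + cos(2u))/2:
∫ (1 + cos(24x))/2 dx = x/2 + sin(24x)/48 + C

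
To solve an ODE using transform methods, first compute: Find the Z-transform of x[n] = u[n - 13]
Using the time-shift property: Z{u[n-13]}=z^(-13)*z/(z-1)
=z^(-12)/(z-1)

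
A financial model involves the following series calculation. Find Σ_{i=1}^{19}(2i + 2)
=2·Σ i+2·19=2·190+38=418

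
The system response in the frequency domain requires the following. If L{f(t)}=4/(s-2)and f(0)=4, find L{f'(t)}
L{f'(t)}=s·F(s) - f(0)=4s/(s-2)-4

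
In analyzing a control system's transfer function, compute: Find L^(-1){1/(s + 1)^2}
L^(-1){1/(s-a)^n} = t^(n-1)·e^(at)/(n-1)!
Here a = -1, n = 2: t^1·e^(-t)/1

Answer: t·e^(-t)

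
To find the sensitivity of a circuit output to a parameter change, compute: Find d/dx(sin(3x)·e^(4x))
Product rule: (fg)'=f'g+fg'
f=sin(3x), f'=3·cos(3x)
g=e^(4x), g'=4·e^(4x)

Answer: 3·cos(3x)·e^(4x)+4·sin(3x)·e^(4x)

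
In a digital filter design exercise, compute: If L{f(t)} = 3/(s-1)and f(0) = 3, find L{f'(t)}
L{f'(t)}=s·F(s) - f(0)=3s/(s-1) - 3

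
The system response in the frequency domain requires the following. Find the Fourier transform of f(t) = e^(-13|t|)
Using the standard pair: F{e^(-a|t|)} = 2a/(a^2 + omega^2)
With a = 13: F(omega) = 26/(169 + omega^2)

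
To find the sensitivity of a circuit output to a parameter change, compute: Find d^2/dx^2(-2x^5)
Apply power rule 2 times:
d^1: -10x^4
d^2: -40x^3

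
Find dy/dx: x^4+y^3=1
Differentiate: 4x^3 + 3y^2·(dy/dx) = 0
dy/dx = -4x^3/(3y^2)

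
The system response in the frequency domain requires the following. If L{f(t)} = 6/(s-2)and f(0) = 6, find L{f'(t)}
L{f'(t)} = s·F(s) - f(0) = 6s/(s-2)-6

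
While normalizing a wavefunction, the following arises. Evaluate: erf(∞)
erf(∞) = 1 (the error function converges to 1)

Answer: 1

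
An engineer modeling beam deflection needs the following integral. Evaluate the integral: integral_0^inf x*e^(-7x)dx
This is a Gamma integral. Substitute u=7x (du=7 dx):
integral_0^inf x * e^(-7x) dx=(1/7^2) integral_0^inf u^1 * e^(-u) du
=Gamma(2)/7^2=1!/7^2=1/49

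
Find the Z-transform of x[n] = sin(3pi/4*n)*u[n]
Z{sin(w0 * n) * u[n]}=z * sin(w0)/(z^2-2z * cos(w0)+1)
With w0=3pi/4: X(z)=z * sin(3pi/4)/(z^2-2z * cos(3pi/4)+1)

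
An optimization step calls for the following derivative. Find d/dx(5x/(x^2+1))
Quotient rule: (f/g)'=(f'g - fg')/g²
f=5x, f'=5
g=x^2+1, g'=2x

Answer: (5·(x^2+1)-10x^2)/(x^2+1)²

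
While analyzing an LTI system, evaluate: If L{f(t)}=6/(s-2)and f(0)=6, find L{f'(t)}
L{f'(t)}=s·F(s) - f(0)=6s/(s-2)-6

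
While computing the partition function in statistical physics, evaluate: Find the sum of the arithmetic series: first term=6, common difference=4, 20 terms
Last term: a_n=6 + (20 - 1)·4=82
Sum=n(a_1 + a_n)/2=20(6 + 82)/2=880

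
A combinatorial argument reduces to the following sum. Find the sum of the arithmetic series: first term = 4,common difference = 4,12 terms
Last term: a_n=4+(12-1)·4=48
Sum=n(a_1+a_n)/2=12(4+48)/2=312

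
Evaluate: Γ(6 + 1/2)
Γ(n + 1/2) = (2n)!√π/(4^n·n!)
= 479001600√π/(4096·720) = (10395/64)·√π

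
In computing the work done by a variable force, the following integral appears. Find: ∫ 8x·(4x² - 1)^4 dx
Let u = 4x² - 1, du = 8x dx
∫ u^4 du = u^5/5+C

Answer: (4x² - 1)^5/5+C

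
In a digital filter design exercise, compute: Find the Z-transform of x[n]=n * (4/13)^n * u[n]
Using the property Z{n*a^n*u[n]}=az/(z-a)^2
With a=4/13: X(z)=(4/13)z/(z - 4/13)^2, |z| > 4/13

Answer: (4/13)z/(z - 4/13)^2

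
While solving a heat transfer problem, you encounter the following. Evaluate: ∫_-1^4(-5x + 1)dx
Step 1: Find antiderivative F(x) = (-5/2)x^2 + x
Step 2: F(4) - F(-1) = -36 - (-7/2) = -65/2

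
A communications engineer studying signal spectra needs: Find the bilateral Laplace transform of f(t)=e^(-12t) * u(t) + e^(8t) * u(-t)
For e^(-12t)*u(t): L = 1/(s+12), Re(s) > -12
For e^(8t)*u(-t): L = -1/(s-8), Re(s) < 8
Combined: F(s) = 1/(s+12)-1/(s-8), -12 < Re(s) < 8

Answer: 1/(s+12)-1/(s-8), ROC: -12 < Re(s) < 8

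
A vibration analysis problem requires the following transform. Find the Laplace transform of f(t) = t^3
L{t^n} = n!/s^(n + 1)
L{t^3} = 3!/s^4 = 6/s^4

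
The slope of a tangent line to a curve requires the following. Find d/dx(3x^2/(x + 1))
Quotient rule: (f/g)' = (f'g - fg')/g²
f = 3x^2, f' = 6x
g = x+1, g' = 1

Answer: (6x·(x+1)-3x^2)/(x+1)²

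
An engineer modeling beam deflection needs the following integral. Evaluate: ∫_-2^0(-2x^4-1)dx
Step 1: Find antiderivative F(x)=(-2/5)x^5 - x
Step 2: F(0) - F(-2)=0 - (74/5)=-74/5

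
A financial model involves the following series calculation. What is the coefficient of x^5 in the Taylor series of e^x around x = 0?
Taylor series of e^x=Σ x^n/n!
Coefficient of x^5=1/5!=1/120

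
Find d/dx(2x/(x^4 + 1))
Quotient rule: (f/g)'=(f'g - fg')/g²
f=2x, f'=2
g=x^4 + 1, g'=4x^3

Answer: (2·(x^4 + 1) - 8x^4)/(x^4 + 1)²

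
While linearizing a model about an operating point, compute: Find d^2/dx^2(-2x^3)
Apply power rule 2 times:
d^1: -6x^2
d^2: -12x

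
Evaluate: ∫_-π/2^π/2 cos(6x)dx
Antiderivative: sin(6x)/6
Evaluate at bounds: [sin(6·π/2)/6] - [sin(6·-π/2)/6]
= ((0) - (0))/6 = 0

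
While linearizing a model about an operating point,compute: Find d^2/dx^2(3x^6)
Apply power rule 2 times:
d^1: 18x^5
d^2: 90x^4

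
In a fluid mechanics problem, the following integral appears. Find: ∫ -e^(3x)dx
Since d/dx[e^(3x)]=3e^(3x), we get -1/3 e^(3x)+C

Answer: (-1/3)e^(3x)+C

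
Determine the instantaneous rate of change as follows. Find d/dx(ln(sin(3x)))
Chain rule: d/dx[ln(u)] = u'/u where u = sin(3x)
u' = 3cos(3x)

Answer: (3cos(3x))/(sin(3x))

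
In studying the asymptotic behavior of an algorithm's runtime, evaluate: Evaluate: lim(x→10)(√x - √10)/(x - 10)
Multiply by conjugate (√x + √10)/(√x + √10):
= (x - 10)/((x - 10)(√x + √10)) = 1/(√x + √10)
As x → 10: 1/(2√10)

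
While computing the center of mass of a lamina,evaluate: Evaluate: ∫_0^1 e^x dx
Antiderivative: e^x
Evaluate: (e^1 - 1)

Answer: e^1 - 1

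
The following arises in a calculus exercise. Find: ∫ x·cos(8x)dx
By parts: u=x, dv=cos(8x) dx
du=dx, v=sin(8x)/8
=x·sin(8x)/8 + cos(8x)/8² + C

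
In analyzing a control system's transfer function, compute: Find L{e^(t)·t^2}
First shifting: L{e^(at)f(t)} = F(s-a)
L{t^2} = 2/s^3
Shift s → s-1: 2/(s-1)^3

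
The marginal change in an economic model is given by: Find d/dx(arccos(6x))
d/dx[arccos(u)]=-u'/√(1-u²), u=6x, u'=6

Answer: -6/√(1-36x²)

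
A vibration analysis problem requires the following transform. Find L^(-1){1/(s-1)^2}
L^(-1){1/(s-a)^n} = t^(n-1)·e^(at)/(n-1)!
Here a = 1, n = 2: t^1·e^(t)/1

Answer: t·e^(t)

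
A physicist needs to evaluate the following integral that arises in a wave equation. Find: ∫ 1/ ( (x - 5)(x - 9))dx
Partial fractions: 1/((x-5)(x-9)) = A/(x-5)+B/(x-9)
A = -1/4, B = 1/4
∫ [-1/4· 1/(x-5)+1/4· 1/(x-9)] dx
= (1/4)[ln|x-9| - ln|x-5|]+C

Answer: (1/4)·ln|(x-9)/(x-5)|+C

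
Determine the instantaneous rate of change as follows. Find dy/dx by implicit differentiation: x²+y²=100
Differentiate both sides: 2x+2y·(dy/dx)=0
Solve: dy/dx=-2x/(2y)=-x/y

Answer: dy/dx=-x/y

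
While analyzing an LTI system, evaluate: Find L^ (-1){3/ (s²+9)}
L^(-1){w/(s²+w²)}=sin(wt)
Here w=3

Answer: sin(3t)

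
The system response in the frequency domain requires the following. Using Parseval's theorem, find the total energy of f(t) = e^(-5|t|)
Parseval's theorem: E=integral |f(t)|^2 dt=(1/2pi) integral |F(omega)|^2 domega
E=integral_{-inf}^{inf} e^(-10|t|) dt=2 * integral_0^inf e^(-10t) dt=2/(2 * 5)=1/5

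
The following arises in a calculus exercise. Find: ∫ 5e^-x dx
Since d/dx[e^-x] = - e^-x, we get -5e^-x+C

Answer: -5e^-x+C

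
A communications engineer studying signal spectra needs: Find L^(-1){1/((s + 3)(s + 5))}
Partial fractions: 1/((s + 3)(s + 5)) = A/(s + 3) + B/(s + 5)
Cover-up: A = 1/(s + 5)|_{s = -3} = 1/2; B = 1/(s + 3)|_{s = -5} = -1/2
L^(-1) = (1/2)e^(-3t) - (1/2)e^(-5t)

Answer: (1/2)(e^(-3t) - e^(-5t))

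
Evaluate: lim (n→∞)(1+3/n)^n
This is the definition of e^3: lim(1 + 3/n)^n=e^3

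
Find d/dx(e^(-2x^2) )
Chain rule: d/dx[e^u] = e^u · u' where u = -2x^2
u' = -4x

Answer: -4x·e^(-2x^2)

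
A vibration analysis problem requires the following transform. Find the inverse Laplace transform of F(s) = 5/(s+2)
L^(-1){5/(s-a)} = c·e^(at)
Here a = -2, c = 5

Answer: 5e^(-2t)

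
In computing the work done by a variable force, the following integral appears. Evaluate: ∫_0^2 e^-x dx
Antiderivative: -e^-x
Evaluate: -(e^-2 - 1)

Answer: (e^-2 - 1)/(-1)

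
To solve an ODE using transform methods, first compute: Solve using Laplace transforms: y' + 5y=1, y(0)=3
Take L of both sides: sY(s)-3+5Y(s) = 1/s
Y(s)(s+5) = 1/s+3
Y(s) = 1/(s(s+5))+3/(s+5)
Partial fractions: 1/(s(s+5)) = (1/5)/s - (1/5)/(s+5)
So Y(s) = (1/5)/s+(14/5)/(s+5)
Inverse transform (L^(-1){1/s} = 1, L^(-1){1/(s+5)} = e^(-5t)):

Answer: y(t) = 1/5+(14/5)·e^(-5t)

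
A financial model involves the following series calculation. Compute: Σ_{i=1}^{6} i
Using formula: Σ i^1=n(n+1)/2=6·7/2=21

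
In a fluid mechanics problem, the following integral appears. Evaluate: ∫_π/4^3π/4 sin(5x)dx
Antiderivative: -cos(5x)/5
Evaluate at bounds: [-cos(5·3π/4)/5] - [-cos(5·π/4)/5]
=(-(√2/2) + (-√2/2))/5=-√2/5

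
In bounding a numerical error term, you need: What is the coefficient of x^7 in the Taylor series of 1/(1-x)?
1/(1-x)=Σ x^n for |x|<1
All coefficients are 1

Answer: 1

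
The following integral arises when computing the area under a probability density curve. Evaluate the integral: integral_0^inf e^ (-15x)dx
integral_0^inf e^(-15x) dx = [-1/15 * e^(-15x)]_0^inf
= 0 - (-1/15) = 1/15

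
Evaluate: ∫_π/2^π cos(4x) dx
Antiderivative: sin(4x)/4
Evaluate at bounds: [sin(4·π)/4] - [sin(4·π/2)/4]
= ((0) - (0))/4 = 0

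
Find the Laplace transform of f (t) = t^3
L{t^n} = n!/s^(n + 1)
L{t^3} = 3!/s^4 = 6/s^4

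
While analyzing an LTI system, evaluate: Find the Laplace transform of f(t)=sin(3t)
L{sin(wt)}=w/(s² + w²)
L{sin(3t)}=3/(s² + 9)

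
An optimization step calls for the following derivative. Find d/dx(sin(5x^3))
Chain rule: d/dx[sin(u)]=cos(u)·u' where u=5x^3
u'=15x^2

Answer: 15x^2·cos(5x^3)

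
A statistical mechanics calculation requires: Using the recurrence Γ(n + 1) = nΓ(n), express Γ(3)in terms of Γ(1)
Γ(3)=2Γ(2)=2·1Γ(1)=...=2!·Γ(1)=2·Γ(1)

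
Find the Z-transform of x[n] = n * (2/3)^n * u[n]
Using the property Z{n*a^n*u[n]} = az/(z-a)^2
With a = 2/3: X(z) = (2/3)z/(z - 2/3)^2, |z| > 2/3

Answer: (2/3)z/(z - 2/3)^2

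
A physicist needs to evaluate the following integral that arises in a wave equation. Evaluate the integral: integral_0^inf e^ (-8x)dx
integral_0^inf e^(-8x) dx=[-1/8 * e^(-8x)]_0^inf
=0 - (-1/8)=1/8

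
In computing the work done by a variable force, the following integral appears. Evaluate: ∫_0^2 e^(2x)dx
Antiderivative: (1/2)e^(2x)
Evaluate: (1/2)(e^4 - 1)

Answer: (e^4 - 1)/2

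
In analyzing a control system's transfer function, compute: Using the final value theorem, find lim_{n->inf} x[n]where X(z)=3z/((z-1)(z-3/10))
Final value theorem: lim x[n]=lim_{z->1} (z-1) * X(z)
(z-1) * X(z)=3z/(z-3/10)
As z->1: 3/(1 - 3/10)=3/(7/10)=30/7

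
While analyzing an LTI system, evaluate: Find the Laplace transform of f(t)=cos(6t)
L{cos(wt)} = s/(s² + w²)
L{cos(6t)} = s/(s² + 36)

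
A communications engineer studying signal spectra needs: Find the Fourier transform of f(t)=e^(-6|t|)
Using the standard pair: F{e^(-a|t|)}=2a/(a^2+omega^2)
With a=6: F(omega)=12/(36+omega^2)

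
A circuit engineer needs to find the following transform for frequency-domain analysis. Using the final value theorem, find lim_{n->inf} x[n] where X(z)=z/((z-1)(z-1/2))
Final value theorem: lim x[n]=lim_{z->1} (z-1) * X(z)
(z-1) * X(z)=z/(z-1/2)
As z->1: 1/(1 - 1/2)=1/(1/2)=2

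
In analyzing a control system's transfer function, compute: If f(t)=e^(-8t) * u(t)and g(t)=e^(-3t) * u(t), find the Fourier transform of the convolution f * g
By the convolution theorem: F{f * g}=F(omega) * G(omega)
F(omega)=1/(8 + j * omega), G(omega)=1/(3 + j * omega)
F{f * g}=1/((8 + j * omega)(3 + j * omega))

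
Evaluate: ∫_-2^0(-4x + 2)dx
Step 1: Find antiderivative F(x) = -2x^2 + 2x
Step 2: F(0) - F(-2) = 0 - (-12) = 12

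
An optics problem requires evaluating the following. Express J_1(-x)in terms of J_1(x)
For integer n: J_n(-x)=(-1)^n J_n(x)
With n=1: J_1(-x)=(-1)^1 J_1(x)=-J_1(x)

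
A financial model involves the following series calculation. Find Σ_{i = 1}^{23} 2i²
= 2·n(n + 1)(2n + 1)/6 = 2·23·24·47/6 = 8648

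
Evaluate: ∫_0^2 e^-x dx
Antiderivative: -e^-x
Evaluate: -(e^-2 - 1)

Answer: (e^-2 - 1)/(-1)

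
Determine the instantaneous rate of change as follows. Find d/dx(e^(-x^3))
Chain rule: d/dx[e^u] = e^u · u' where u = -x^3
u' = -3x^2

Answer: -3x^2·e^(-x^3)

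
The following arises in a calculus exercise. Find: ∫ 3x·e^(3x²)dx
Let u=3x², du=6x dx
∫ (1/2)e^u du=e^u/2+C

Answer: e^(3x²)/2+C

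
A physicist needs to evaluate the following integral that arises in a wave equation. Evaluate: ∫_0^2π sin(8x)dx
Antiderivative: -cos(8x)/8
Evaluate at bounds: [-cos(8·2π)/8] - [-cos(8·0)/8]
= (-(1) + (1))/8 = 0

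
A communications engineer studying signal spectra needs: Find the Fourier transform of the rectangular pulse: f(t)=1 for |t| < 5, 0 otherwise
F(omega) = integral from -5 to 5 of e^(-j*omega*t) dt
= 2*sin(5*omega)/omega = 10*sinc(5*omega/pi)

Answer: 2*sin(5*omega)/omega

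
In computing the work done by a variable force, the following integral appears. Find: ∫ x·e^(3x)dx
Integration by parts: u=x, dv=e^(3x) dx
du=dx, v=e^(3x)/3
=x·e^(3x)/3 - ∫ e^(3x)/3 dx
=x·e^(3x)/3 - e^(3x)/9+C

Answer: e^(3x)(x/3-1/9)+C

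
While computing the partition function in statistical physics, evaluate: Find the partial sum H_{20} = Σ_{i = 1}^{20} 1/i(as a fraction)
H_20 = 1+1/2+1/3+...+1/20
= 55835135/15519504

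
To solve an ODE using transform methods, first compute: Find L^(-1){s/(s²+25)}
L^(-1){s/(s²+w²)}=cos(wt)
Here w=5

Answer: cos(5t)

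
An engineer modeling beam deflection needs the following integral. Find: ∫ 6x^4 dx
Using power rule: ∫ 6x^4 dx = 6/5 x^5 + C = (6/5)x^5 + C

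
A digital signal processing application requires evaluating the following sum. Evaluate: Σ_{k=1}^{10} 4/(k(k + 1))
Partial fractions: 4/(k(k + 1))=4/k - 4/(k + 1)
Telescoping sum: 4(1 - 1/11)=4·10/11

Answer: 40/11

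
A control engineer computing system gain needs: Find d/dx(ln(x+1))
Chain rule: d/dx[ln(u)]=u'/u where u=x + 1
u'=1

Answer: (1)/(x + 1)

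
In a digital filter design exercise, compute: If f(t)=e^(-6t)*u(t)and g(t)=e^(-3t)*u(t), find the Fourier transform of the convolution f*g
By the convolution theorem: F{f * g} = F(omega) * G(omega)
F(omega) = 1/(6+j * omega), G(omega) = 1/(3+j * omega)
F{f * g} = 1/((6+j * omega)(3+j * omega))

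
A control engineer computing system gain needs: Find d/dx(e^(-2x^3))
Chain rule: d/dx[e^u] = e^u · u' where u = -2x^3
u' = -6x^2

Answer: -6x^2·e^(-2x^3)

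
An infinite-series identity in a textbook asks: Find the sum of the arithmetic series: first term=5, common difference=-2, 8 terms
Last term: a_n = 5 + (8 - 1)·-2 = -9
Sum = n(a_1 + a_n)/2 = 8(5 + (-9))/2 = -16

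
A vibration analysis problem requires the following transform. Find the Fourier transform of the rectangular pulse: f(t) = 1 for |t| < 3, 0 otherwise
F(omega)=integral from -3 to 3 of e^(-j*omega*t) dt
=2*sin(3*omega)/omega=6*sinc(3*omega/pi)

Answer: 2*sin(3*omega)/omega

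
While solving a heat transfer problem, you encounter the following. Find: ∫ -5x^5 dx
Using power rule: ∫ -5x^5 dx=-5/6 x^6 + C=(-5/6)x^6 + C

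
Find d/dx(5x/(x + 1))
Quotient rule: (f/g)'=(f'g - fg')/g²
f=5x, f'=5
g=x+1, g'=1

Answer: (5·(x+1)-5x)/(x+1)²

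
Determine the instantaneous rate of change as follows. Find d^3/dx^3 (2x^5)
Apply power rule 3 times:
d^1: 10x^4
d^2: 40x^3
d^3: 120x^2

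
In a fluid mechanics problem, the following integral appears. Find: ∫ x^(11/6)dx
Power rule: ∫ x^(11/6) dx = x^(17/6)/(17/6)+C

Answer: (6/17)·x^(17/6)+C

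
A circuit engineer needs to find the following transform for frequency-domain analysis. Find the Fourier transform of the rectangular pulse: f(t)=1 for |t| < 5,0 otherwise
F(omega)=integral from -5 to 5 of e^(-j*omega*t) dt
=2*sin(5*omega)/omega=10*sinc(5*omega/pi)

Answer: 2*sin(5*omega)/omega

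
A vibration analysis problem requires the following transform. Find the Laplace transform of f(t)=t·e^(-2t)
L{t·e^(at)} = 1/(s-a)²
L{t·e^(-2t)} = 1/(s+2)²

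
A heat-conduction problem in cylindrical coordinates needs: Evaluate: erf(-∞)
erf(-∞)=-1 (the error function is odd, so erf(-∞)=-erf(∞)=-1)

Answer: -1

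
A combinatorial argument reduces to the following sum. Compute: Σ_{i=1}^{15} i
Using formula: Σ i^1 = n(n + 1)/2 = 15·16/2 = 120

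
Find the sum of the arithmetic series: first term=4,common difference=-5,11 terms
Last term: a_n=4+(11-1)·-5=-46
Sum=n(a_1+a_n)/2=11(4+(-46))/2=-231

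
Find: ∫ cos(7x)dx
Using substitution u = 7x: ∫ cos(u) du/7 = sin(u)/7 + C

Answer: (1/7)sin(7x) + C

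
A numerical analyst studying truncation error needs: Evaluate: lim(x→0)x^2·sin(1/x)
Squeeze theorem: -|x^2| ≤ x^2·sin(1/x) ≤ |x^2|
Since x^2 → 0 as x → 0, by squeeze theorem the limit is 0

Answer: 0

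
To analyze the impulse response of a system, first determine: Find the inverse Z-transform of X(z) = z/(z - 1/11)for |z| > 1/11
Standard pair: z/(z-a) <-> a^n*u[n] for causal signals
With a = 1/11: x[n] = (1/11)^n*u[n]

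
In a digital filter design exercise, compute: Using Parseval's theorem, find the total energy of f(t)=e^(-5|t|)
Parseval's theorem: E=integral |f(t)|^2 dt=(1/2pi) integral |F(omega)|^2 domega
E=integral_{-inf}^{inf} e^(-10|t|) dt=2*integral_0^inf e^(-10t) dt=2/(2*5)=1/5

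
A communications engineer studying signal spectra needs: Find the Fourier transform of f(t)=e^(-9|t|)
Using the standard pair: F{e^(-a|t|)} = 2a/(a^2+omega^2)
With a = 9: F(omega) = 18/(81+omega^2)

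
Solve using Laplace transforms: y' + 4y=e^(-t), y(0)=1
Take L: sY - 1+4Y=1/(s+1)
Y(s+4)=1/(s+1)+1
Y=1/((s+1)(s+4))+1/(s+4)
Partial fractions: 1/((s+1)(s+4))=(1/3)/(s+1) - (1/3)/(s+4)
So Y=(1/3)/(s+1)+(2/3)/(s+4)
Inverse Laplace transform (L^(-1){1/(s+1)}=e^(-t), L^(-1){1/(s+4)}=e^(-4t)):

Answer: y(t)=(1/3)·e^(-t)+(2/3)·e^(-4t)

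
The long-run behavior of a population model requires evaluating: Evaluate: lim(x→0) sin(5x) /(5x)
L'Hôpital (0/0): lim 5cos(5x)/5=5/5

Answer: 1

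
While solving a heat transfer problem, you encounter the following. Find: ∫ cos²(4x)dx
Using identity cos²(u)=(1 + cos(2u))/2:
∫ (1 + cos(8x))/2 dx=x/2 + sin(8x)/16 + C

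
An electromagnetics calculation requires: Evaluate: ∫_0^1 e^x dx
Antiderivative: e^x
Evaluate: (e^1-1)

Answer: e^1-1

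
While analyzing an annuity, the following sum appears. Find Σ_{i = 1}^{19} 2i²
=2·n(n+1)(2n+1)/6=2·19·20·39/6=4940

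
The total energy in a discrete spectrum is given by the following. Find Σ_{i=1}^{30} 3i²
=3·n(n + 1)(2n + 1)/6=3·30·31·61/6=28365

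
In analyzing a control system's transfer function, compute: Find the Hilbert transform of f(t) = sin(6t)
The Hilbert transform shifts each frequency component by -pi/2.
H{sin(wt)}=-cos(wt)
With w=6: H{sin(6t)}=-cos(6t)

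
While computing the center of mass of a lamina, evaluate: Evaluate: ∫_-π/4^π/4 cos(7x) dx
Antiderivative: sin(7x)/7
Evaluate at bounds: [sin(7·π/4)/7] - [sin(7·-π/4)/7]
=((-√2/2) - (√2/2))/7=-√2/7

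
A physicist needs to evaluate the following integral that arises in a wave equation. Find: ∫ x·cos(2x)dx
By parts: u=x, dv=cos(2x) dx
du=dx, v=sin(2x)/2
=x·sin(2x)/2 + cos(2x)/2² + C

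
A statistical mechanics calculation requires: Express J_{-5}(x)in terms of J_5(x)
For integer n: J_{-n}(x) = (-1)^n J_n(x)
With n = 5: J_{-5}(x) = (-1)^5 J_5(x) = -J_5(x)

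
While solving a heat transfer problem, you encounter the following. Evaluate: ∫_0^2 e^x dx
Antiderivative: e^x
Evaluate: (e^2-1)

Answer: e^2-1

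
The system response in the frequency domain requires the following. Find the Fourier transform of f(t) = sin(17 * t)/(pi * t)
sin(W * t)/(pi * t)=(W/pi) * sinc(W * t/pi) is the impulse response of the ideal low-pass filter with cutoff W (here W=17).
Its Fourier transform is a rectangular function:
F(omega)=1 for |omega| < 17, 0 otherwise

Answer: rect(omega/34) [i.e., 1 for |omega| < 17, 0 otherwise]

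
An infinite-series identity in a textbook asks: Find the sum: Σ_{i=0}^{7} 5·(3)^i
Geometric series: S=a(1 - r^n)/(1 - r)
a=5, r=3, n=8
S=5(1-6561)/-2=16400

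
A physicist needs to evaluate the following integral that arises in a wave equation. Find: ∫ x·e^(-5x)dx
Integration by parts: u=x, dv=e^(-5x) dx
du=dx, v=e^(-5x)/(-5)
=x·e^(-5x)/(-5) - ∫ e^(-5x)/(-5) dx
=x·e^(-5x)/(-5) - e^(-5x)/25+C

Answer: e^(-5x)(x/(-5)-1/25)+C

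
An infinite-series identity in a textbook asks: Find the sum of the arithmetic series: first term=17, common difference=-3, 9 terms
Last term: a_n=17+(9-1)·-3=-7
Sum=n(a_1+a_n)/2=9(17+(-7))/2=45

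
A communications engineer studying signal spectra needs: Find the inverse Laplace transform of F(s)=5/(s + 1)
L^(-1){5/(s-a)} = c·e^(at)
Here a = -1, c = 5

Answer: 5e^(-t)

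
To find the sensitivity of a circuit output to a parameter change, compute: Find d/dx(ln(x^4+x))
Chain rule: d/dx[ln(u)]=u'/u where u=x^4 + x
u'=4x^3 + 1

Answer: (4x^3 + 1)/(x^4 + x)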